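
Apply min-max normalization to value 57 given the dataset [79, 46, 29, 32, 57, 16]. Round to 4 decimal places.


Min = 16, Max = 79
Range = 79 - 16 = 63
Scaled = (x - min) / (max - min)
= (57 - 16) / 63
= 41 / 63
= 0.6508

0.6508


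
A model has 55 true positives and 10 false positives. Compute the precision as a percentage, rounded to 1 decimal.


Precision = TP / (TP + FP) * 100
= 55 / (55 + 10)
= 55 / 65
= 0.8462
= 84.6%

84.6


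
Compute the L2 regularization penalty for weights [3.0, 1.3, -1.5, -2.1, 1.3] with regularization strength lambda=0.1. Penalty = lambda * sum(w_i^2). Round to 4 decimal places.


Squaring each weight:
3.0^2 = 9.0
1.3^2 = 1.69
(-1.5)^2 = 2.25
(-2.1)^2 = 4.41
1.3^2 = 1.69
Sum of squares = 19.04
Penalty = 0.1 * 19.04 = 1.9040

1.9040


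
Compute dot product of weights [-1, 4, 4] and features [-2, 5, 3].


Element-wise products:
-1 * -2 = 2
4 * 5 = 20
4 * 3 = 12
Sum = 2 + 20 + 12
= 34

34


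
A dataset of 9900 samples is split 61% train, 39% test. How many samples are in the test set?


Train samples = 9900 * 61% = 6039
Test samples = 9900 - 6039
= 3861

3861


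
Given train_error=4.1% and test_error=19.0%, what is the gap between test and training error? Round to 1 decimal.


Generalization gap = test_error - train_error
= 19.0 - 4.1
= 14.9%
A large gap suggests overfitting.

14.9


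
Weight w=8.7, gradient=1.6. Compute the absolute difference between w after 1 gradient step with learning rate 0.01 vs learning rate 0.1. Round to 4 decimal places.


With lr=0.01: w_new = 8.7 - 0.01 * 1.6 = 8.684
With lr=0.1: w_new = 8.7 - 0.1 * 1.6 = 8.54
Absolute difference = |8.684 - 8.54|
= 0.1440

0.1440


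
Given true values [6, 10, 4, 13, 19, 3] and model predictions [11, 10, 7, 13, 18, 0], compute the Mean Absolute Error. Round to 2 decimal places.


Absolute errors: [5, 0, 3, 0, 1, 3]
Sum of absolute errors = 12
MAE = 12 / 6 = 2.00

2.00


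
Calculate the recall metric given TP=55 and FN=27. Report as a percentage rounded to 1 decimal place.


Recall = TP / (TP + FN) * 100
= 55 / (55 + 27)
= 55 / 82
= 0.6707
= 67.1%

67.1


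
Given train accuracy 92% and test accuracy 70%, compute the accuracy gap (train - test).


Gap = train_accuracy - test_accuracy
= 92 - 70
= 22%
This large gap strongly indicates overfitting.

22


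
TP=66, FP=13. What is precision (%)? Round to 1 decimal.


Precision = TP / (TP + FP) * 100
= 66 / (66 + 13)
= 66 / 79
= 0.8354
= 83.5%

83.5


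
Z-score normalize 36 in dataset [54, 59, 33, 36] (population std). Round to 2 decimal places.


Mean = (54 + 59 + 33 + 36) / 4 = 45.5
Variance = sum((x_i - mean)^2) / n = 125.25
Std = sqrt(125.25) = 11.1915
Z = (x - mean) / std
= (36 - 45.5) / 11.1915
= -9.5 / 11.1915
= -0.85

-0.85


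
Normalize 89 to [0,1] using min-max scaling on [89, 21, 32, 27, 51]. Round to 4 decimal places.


Min = 21, Max = 89
Range = 89 - 21 = 68
Scaled = (x - min) / (max - min)
= (89 - 21) / 68
= 68 / 68
= 1.0000

1.0000


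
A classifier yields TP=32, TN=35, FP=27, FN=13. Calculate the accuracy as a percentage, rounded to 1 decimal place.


Accuracy = (TP + TN) / (TP + TN + FP + FN) * 100
= (32 + 35) / (32 + 35 + 27 + 13)
= 67 / 107
= 0.6262
= 62.6%

62.6


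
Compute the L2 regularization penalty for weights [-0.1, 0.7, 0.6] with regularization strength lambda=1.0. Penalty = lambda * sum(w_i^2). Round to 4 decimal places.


Squaring each weight:
(-0.1)^2 = 0.01
0.7^2 = 0.49
0.6^2 = 0.36
Sum of squares = 0.86
Penalty = 1.0 * 0.86 = 0.8600

0.8600


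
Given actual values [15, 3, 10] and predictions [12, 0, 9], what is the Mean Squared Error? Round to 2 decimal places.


Differences: [3, 3, 1]
Squared errors: [9, 9, 1]
Sum of squared errors = 19
MSE = 19 / 3 = 6.33

6.33


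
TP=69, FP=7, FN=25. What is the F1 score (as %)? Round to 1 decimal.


Precision = TP / (TP + FP) = 69 / 76 = 0.9079
Recall = TP / (TP + FN) = 69 / 94 = 0.734
F1 = 2 * P * R / (P + R)
= 2 * 0.9079 * 0.734 / (0.9079 + 0.734)
= 1.3329 / 1.6419
= 0.8118
As percentage: 81.2%

81.2


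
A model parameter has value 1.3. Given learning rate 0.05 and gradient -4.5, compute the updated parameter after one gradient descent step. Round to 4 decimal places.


w_new = w_old - lr * gradient
= 1.3 - 0.05 * -4.5
= 1.3 - (-0.225)
= 1.5250

1.5250


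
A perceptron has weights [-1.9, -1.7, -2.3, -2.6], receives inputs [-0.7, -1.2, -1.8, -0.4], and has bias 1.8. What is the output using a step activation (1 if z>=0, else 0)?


z = w . x + b
= -1.9*-0.7 + -1.7*-1.2 + -2.3*-1.8 + -2.6*-0.4 + 1.8
= 1.33 + 2.04 + 4.14 + 1.04 + 1.8
= 8.55 + 1.8
= 10.35
Since z = 10.35 >= 0, output = 1

1


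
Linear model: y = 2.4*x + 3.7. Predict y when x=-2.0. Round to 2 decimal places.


y = 2.4 * -2.0 + (3.7)
= -4.8 + (3.7)
= -1.10

-1.10


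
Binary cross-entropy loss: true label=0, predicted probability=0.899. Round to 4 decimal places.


For y=0: Loss = -log(1-p)
= -log(1 - 0.899)
= -log(0.101)
= -(-2.2926)
= 2.2926

2.2926


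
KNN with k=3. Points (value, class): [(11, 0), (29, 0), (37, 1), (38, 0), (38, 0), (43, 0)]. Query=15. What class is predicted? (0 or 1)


Distances from query 15:
Point 11 (class 0): distance = 4
Point 29 (class 0): distance = 14
Point 37 (class 1): distance = 22
K=3 nearest neighbors: classes = [0, 0, 1]
Votes for class 1: 1 / 3
Majority vote => class 0

0


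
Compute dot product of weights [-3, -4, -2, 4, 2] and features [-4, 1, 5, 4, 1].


Element-wise products:
-3 * -4 = 12
-4 * 1 = -4
-2 * 5 = -10
4 * 4 = 16
2 * 1 = 2
Sum = 12 + -4 + -10 + 16 + 2
= 16

16


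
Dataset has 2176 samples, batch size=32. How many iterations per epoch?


Iterations per epoch = dataset_size / batch_size
= 2176 / 32
= 68

68


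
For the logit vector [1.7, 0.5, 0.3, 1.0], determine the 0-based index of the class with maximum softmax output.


Softmax is a monotonic transformation, so it preserves the argmax.
We need to find the index of the maximum logit.
Index 0: 1.7
Index 1: 0.5
Index 2: 0.3
Index 3: 1.0
Maximum logit = 1.7 at index 0

0


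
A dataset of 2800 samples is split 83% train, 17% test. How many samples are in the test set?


Train samples = 2800 * 83% = 2324
Test samples = 2800 - 2324
= 476

476


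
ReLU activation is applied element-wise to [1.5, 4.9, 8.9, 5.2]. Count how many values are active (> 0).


ReLU(x) = max(0, x) for each element:
ReLU(1.5) = 1.5
ReLU(4.9) = 4.9
ReLU(8.9) = 8.9
ReLU(5.2) = 5.2
Active neurons (>0): 4

4


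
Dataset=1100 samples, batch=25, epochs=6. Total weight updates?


Iterations per epoch = 1100 / 25 = 44
Total updates = iterations_per_epoch * epochs
= 44 * 6
= 264

264


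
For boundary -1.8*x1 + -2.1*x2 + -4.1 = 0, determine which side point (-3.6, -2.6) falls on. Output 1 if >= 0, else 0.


Compute -1.8 * -3.6 + -2.1 * -2.6 + -4.1
= 6.48 + 5.46 + -4.1
= 7.84
Since 7.84 >= 0, the point is on the positive side.

1


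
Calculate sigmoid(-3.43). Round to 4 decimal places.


sigmoid(z) = 1 / (1 + exp(-z))
exp(-(-3.43)) = exp(3.43) = 30.8766
1 + 30.8766 = 31.8766
1 / 31.8766 = 0.0314

0.0314


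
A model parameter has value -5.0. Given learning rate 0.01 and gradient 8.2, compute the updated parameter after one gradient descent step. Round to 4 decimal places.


w_new = w_old - lr * gradient
= -5.0 - 0.01 * 8.2
= -5.0 - (0.082)
= -5.0820

-5.0820


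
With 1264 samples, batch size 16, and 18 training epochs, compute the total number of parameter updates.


Iterations per epoch = 1264 / 16 = 79
Total updates = iterations_per_epoch * epochs
= 79 * 18
= 1422

1422


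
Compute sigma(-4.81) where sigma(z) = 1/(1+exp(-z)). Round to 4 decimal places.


sigmoid(z) = 1 / (1 + exp(-z))
exp(-(-4.81)) = exp(4.81) = 122.7316
1 + 122.7316 = 123.7316
1 / 123.7316 = 0.0081

0.0081


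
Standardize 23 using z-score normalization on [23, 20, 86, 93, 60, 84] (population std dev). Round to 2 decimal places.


Mean = (23 + 20 + 86 + 93 + 60 + 84) / 6 = 61.0
Variance = sum((x_i - mean)^2) / n = 884.0
Std = sqrt(884.0) = 29.7321
Z = (x - mean) / std
= (23 - 61.0) / 29.7321
= -38.0 / 29.7321
= -1.28

-1.28


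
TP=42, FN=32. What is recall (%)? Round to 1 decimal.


Recall = TP / (TP + FN) * 100
= 42 / (42 + 32)
= 42 / 74
= 0.5676
= 56.8%

56.8


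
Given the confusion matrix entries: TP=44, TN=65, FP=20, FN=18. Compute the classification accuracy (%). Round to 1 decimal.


Accuracy = (TP + TN) / (TP + TN + FP + FN) * 100
= (44 + 65) / (44 + 65 + 20 + 18)
= 109 / 147
= 0.7415
= 74.1%

74.1


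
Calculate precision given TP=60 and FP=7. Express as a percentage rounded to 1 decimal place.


Precision = TP / (TP + FP) * 100
= 60 / (60 + 7)
= 60 / 67
= 0.8955
= 89.6%

89.6


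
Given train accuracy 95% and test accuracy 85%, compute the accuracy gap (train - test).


Gap = train_accuracy - test_accuracy
= 95 - 85
= 10%
This moderate gap may indicate mild overfitting.

10


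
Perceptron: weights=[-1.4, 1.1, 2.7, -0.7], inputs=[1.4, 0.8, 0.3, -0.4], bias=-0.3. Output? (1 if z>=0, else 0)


z = w . x + b
= -1.4*1.4 + 1.1*0.8 + 2.7*0.3 + -0.7*-0.4 + -0.3
= -1.96 + 0.88 + 0.81 + 0.28 + -0.3
= 0.01 + -0.3
= -0.29
Since z = -0.29 < 0, output = 0

0


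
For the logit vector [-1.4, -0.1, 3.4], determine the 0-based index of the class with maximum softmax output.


Softmax is a monotonic transformation, so it preserves the argmax.
We need to find the index of the maximum logit.
Index 0: -1.4
Index 1: -0.1
Index 2: 3.4
Maximum logit = 3.4 at index 2

2


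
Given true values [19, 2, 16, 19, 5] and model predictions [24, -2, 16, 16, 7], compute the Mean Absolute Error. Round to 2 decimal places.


Absolute errors: [5, 4, 0, 3, 2]
Sum of absolute errors = 14
MAE = 14 / 5 = 2.80

2.80


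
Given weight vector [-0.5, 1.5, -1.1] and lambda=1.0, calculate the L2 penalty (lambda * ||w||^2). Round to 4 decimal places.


Squaring each weight:
(-0.5)^2 = 0.25
1.5^2 = 2.25
(-1.1)^2 = 1.21
Sum of squares = 3.71
Penalty = 1.0 * 3.71 = 3.7100

3.7100


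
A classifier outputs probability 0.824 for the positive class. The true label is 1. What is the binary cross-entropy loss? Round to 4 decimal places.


For y=1: Loss = -log(p)
= -log(0.824)
= -(-0.1936)
= 0.1936

0.1936


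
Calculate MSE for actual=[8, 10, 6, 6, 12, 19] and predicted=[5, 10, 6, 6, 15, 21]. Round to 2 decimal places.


Differences: [3, 0, 0, 0, -3, -2]
Squared errors: [9, 0, 0, 0, 9, 4]
Sum of squared errors = 22
MSE = 22 / 6 = 3.67

3.67


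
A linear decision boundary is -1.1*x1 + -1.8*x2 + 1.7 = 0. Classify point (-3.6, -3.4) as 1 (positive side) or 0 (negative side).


Compute -1.1 * -3.6 + -1.8 * -3.4 + 1.7
= 3.96 + 6.12 + 1.7
= 11.78
Since 11.78 >= 0, the point is on the positive side.

1


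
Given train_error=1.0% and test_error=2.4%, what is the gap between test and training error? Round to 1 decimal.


Generalization gap = test_error - train_error
= 2.4 - 1.0
= 1.4%
A small gap suggests good generalization.

1.4


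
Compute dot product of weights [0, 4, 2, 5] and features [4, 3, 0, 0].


Element-wise products:
0 * 4 = 0
4 * 3 = 12
2 * 0 = 0
5 * 0 = 0
Sum = 0 + 12 + 0 + 0
= 12

12


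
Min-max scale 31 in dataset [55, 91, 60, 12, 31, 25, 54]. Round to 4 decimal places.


Min = 12, Max = 91
Range = 91 - 12 = 79
Scaled = (x - min) / (max - min)
= (31 - 12) / 79
= 19 / 79
= 0.2405

0.2405


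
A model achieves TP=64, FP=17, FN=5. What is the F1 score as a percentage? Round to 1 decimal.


Precision = TP / (TP + FP) = 64 / 81 = 0.7901
Recall = TP / (TP + FN) = 64 / 69 = 0.9275
F1 = 2 * P * R / (P + R)
= 2 * 0.7901 * 0.9275 / (0.7901 + 0.9275)
= 1.4657 / 1.7177
= 0.8533
As percentage: 85.3%

85.3


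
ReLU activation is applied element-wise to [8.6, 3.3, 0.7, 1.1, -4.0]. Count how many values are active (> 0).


ReLU(x) = max(0, x) for each element:
ReLU(8.6) = 8.6
ReLU(3.3) = 3.3
ReLU(0.7) = 0.7
ReLU(1.1) = 1.1
ReLU(-4.0) = 0
Active neurons (>0): 4

4


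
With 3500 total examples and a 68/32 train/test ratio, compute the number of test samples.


Train samples = 3500 * 68% = 2380
Test samples = 3500 - 2380
= 1120

1120


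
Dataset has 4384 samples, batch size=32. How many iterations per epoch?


Iterations per epoch = dataset_size / batch_size
= 4384 / 32
= 137

137


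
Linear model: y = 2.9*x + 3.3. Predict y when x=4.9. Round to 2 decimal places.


y = 2.9 * 4.9 + (3.3)
= 14.21 + (3.3)
= 17.51

17.51


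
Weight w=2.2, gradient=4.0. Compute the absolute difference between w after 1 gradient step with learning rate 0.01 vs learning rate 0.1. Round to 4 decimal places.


With lr=0.01: w_new = 2.2 - 0.01 * 4.0 = 2.16
With lr=0.1: w_new = 2.2 - 0.1 * 4.0 = 1.8
Absolute difference = |2.16 - 1.8|
= 0.3600

0.3600


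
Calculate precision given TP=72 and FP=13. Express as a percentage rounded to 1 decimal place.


Precision = TP / (TP + FP) * 100
= 72 / (72 + 13)
= 72 / 85
= 0.8471
= 84.7%

84.7


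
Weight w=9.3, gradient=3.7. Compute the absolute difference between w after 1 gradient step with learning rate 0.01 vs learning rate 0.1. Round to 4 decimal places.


With lr=0.01: w_new = 9.3 - 0.01 * 3.7 = 9.263
With lr=0.1: w_new = 9.3 - 0.1 * 3.7 = 8.93
Absolute difference = |9.263 - 8.93|
= 0.3330

0.3330


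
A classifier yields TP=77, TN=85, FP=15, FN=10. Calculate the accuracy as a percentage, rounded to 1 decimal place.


Accuracy = (TP + TN) / (TP + TN + FP + FN) * 100
= (77 + 85) / (77 + 85 + 15 + 10)
= 162 / 187
= 0.8663
= 86.6%

86.6


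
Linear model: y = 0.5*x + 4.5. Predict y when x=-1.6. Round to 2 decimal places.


y = 0.5 * -1.6 + (4.5)
= -0.8 + (4.5)
= 3.70

3.70


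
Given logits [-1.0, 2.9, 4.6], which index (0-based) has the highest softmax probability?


Softmax is a monotonic transformation, so it preserves the argmax.
We need to find the index of the maximum logit.
Index 0: -1.0
Index 1: 2.9
Index 2: 4.6
Maximum logit = 4.6 at index 2

2


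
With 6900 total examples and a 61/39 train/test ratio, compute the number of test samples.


Train samples = 6900 * 61% = 4209
Test samples = 6900 - 4209
= 2691

2691


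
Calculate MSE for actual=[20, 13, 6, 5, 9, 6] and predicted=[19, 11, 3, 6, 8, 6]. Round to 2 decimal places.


Differences: [1, 2, 3, -1, 1, 0]
Squared errors: [1, 4, 9, 1, 1, 0]
Sum of squared errors = 16
MSE = 16 / 6 = 2.67

2.67


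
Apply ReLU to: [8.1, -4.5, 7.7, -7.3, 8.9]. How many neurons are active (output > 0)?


ReLU(x) = max(0, x) for each element:
ReLU(8.1) = 8.1
ReLU(-4.5) = 0
ReLU(7.7) = 7.7
ReLU(-7.3) = 0
ReLU(8.9) = 8.9
Active neurons (>0): 3

3


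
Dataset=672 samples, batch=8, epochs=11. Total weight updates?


Iterations per epoch = 672 / 8 = 84
Total updates = iterations_per_epoch * epochs
= 84 * 11
= 924

924


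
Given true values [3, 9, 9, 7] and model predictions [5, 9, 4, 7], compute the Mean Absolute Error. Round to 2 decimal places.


Absolute errors: [2, 0, 5, 0]
Sum of absolute errors = 7
MAE = 7 / 4 = 1.75

1.75


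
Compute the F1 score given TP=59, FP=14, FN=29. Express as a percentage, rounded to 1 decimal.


Precision = TP / (TP + FP) = 59 / 73 = 0.8082
Recall = TP / (TP + FN) = 59 / 88 = 0.6705
F1 = 2 * P * R / (P + R)
= 2 * 0.8082 * 0.6705 / (0.8082 + 0.6705)
= 1.0837 / 1.4787
= 0.7329
As percentage: 73.3%

73.3


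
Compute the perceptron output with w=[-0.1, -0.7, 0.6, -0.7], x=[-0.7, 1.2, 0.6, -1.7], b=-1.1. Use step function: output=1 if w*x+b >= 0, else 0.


z = w . x + b
= -0.1*-0.7 + -0.7*1.2 + 0.6*0.6 + -0.7*-1.7 + -1.1
= 0.07 + -0.84 + 0.36 + 1.19 + -1.1
= 0.78 + -1.1
= -0.32
Since z = -0.32 < 0, output = 0

0


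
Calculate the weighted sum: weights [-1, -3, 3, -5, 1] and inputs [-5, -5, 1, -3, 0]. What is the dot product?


Element-wise products:
-1 * -5 = 5
-3 * -5 = 15
3 * 1 = 3
-5 * -3 = 15
1 * 0 = 0
Sum = 5 + 15 + 3 + 15 + 0
= 38

38


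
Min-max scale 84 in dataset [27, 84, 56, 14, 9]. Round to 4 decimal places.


Min = 9, Max = 84
Range = 84 - 9 = 75
Scaled = (x - min) / (max - min)
= (84 - 9) / 75
= 75 / 75
= 1.0000

1.0000


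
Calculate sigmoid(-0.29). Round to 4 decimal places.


sigmoid(z) = 1 / (1 + exp(-z))
exp(-(-0.29)) = exp(0.29) = 1.3364
1 + 1.3364 = 2.3364
1 / 2.3364 = 0.4280

0.4280


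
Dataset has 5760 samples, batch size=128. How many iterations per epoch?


Iterations per epoch = dataset_size / batch_size
= 5760 / 128
= 45

45


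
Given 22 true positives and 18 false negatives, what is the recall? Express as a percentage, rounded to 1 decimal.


Recall = TP / (TP + FN) * 100
= 22 / (22 + 18)
= 22 / 40
= 0.55
= 55.0%

55.0


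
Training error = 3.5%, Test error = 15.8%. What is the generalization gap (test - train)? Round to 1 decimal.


Generalization gap = test_error - train_error
= 15.8 - 3.5
= 12.3%
A large gap suggests overfitting.

12.3


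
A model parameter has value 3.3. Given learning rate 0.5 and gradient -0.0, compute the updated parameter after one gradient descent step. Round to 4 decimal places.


w_new = w_old - lr * gradient
= 3.3 - 0.5 * -0.0
= 3.3 - (-0.0)
= 3.3000

3.3000


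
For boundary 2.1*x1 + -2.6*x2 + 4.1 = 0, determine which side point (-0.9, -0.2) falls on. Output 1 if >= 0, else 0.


Compute 2.1 * -0.9 + -2.6 * -0.2 + 4.1
= -1.89 + 0.52 + 4.1
= 2.73
Since 2.73 >= 0, the point is on the positive side.

1


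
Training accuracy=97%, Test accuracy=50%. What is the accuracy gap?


Gap = train_accuracy - test_accuracy
= 97 - 50
= 47%
This large gap strongly indicates overfitting.

47


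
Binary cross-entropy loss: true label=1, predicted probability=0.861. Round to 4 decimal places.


For y=1: Loss = -log(p)
= -log(0.861)
= -(-0.1497)
= 0.1497

0.1497


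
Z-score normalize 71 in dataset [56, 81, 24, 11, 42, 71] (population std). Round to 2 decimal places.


Mean = (56 + 81 + 24 + 11 + 42 + 71) / 6 = 47.5
Variance = sum((x_i - mean)^2) / n = 610.25
Std = sqrt(610.25) = 24.7032
Z = (x - mean) / std
= (71 - 47.5) / 24.7032
= 23.5 / 24.7032
= 0.95

0.95


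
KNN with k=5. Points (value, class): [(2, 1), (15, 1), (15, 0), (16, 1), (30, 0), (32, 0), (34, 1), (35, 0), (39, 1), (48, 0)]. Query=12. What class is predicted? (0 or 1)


Distances from query 12:
Point 15 (class 0): distance = 3
Point 15 (class 1): distance = 3
Point 16 (class 1): distance = 4
Point 2 (class 1): distance = 10
Point 30 (class 0): distance = 18
K=5 nearest neighbors: classes = [0, 1, 1, 1, 0]
Votes for class 1: 3 / 5
Majority vote => class 1

1


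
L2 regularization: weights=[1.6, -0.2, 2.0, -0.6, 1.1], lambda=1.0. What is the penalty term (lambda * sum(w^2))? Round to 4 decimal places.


Squaring each weight:
1.6^2 = 2.56
(-0.2)^2 = 0.04
2.0^2 = 4.0
(-0.6)^2 = 0.36
1.1^2 = 1.21
Sum of squares = 8.17
Penalty = 1.0 * 8.17 = 8.1700

8.1700


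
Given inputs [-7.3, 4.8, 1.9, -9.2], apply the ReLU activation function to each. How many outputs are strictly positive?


ReLU(x) = max(0, x) for each element:
ReLU(-7.3) = 0
ReLU(4.8) = 4.8
ReLU(1.9) = 1.9
ReLU(-9.2) = 0
Active neurons (>0): 2

2


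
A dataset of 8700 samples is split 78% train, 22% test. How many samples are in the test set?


Train samples = 8700 * 78% = 6786
Test samples = 8700 - 6786
= 1914

1914


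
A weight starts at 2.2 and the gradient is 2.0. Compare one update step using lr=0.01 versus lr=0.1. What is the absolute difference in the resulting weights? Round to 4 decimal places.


With lr=0.01: w_new = 2.2 - 0.01 * 2.0 = 2.18
With lr=0.1: w_new = 2.2 - 0.1 * 2.0 = 2.0
Absolute difference = |2.18 - 2.0|
= 0.1800

0.1800


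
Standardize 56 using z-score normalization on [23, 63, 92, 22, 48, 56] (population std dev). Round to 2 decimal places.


Mean = (23 + 63 + 92 + 22 + 48 + 56) / 6 = 50.6667
Variance = sum((x_i - mean)^2) / n = 580.5556
Std = sqrt(580.5556) = 24.0947
Z = (x - mean) / std
= (56 - 50.6667) / 24.0947
= 5.3333 / 24.0947
= 0.22

0.22


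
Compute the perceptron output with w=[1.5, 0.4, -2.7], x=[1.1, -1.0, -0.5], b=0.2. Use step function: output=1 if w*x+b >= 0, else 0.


z = w . x + b
= 1.5*1.1 + 0.4*-1.0 + -2.7*-0.5 + 0.2
= 1.65 + -0.4 + 1.35 + 0.2
= 2.6 + 0.2
= 2.8
Since z = 2.8 >= 0, output = 1

1


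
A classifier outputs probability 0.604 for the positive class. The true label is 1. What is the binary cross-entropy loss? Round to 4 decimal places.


For y=1: Loss = -log(p)
= -log(0.604)
= -(-0.5042)
= 0.5042

0.5042


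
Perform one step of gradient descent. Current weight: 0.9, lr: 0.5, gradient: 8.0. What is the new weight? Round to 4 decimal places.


w_new = w_old - lr * gradient
= 0.9 - 0.5 * 8.0
= 0.9 - (4.0)
= -3.1000

-3.1000


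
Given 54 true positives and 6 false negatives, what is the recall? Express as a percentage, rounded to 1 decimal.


Recall = TP / (TP + FN) * 100
= 54 / (54 + 6)
= 54 / 60
= 0.9
= 90.0%

90.0


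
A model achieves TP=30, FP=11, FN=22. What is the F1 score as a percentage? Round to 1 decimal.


Precision = TP / (TP + FP) = 30 / 41 = 0.7317
Recall = TP / (TP + FN) = 30 / 52 = 0.5769
F1 = 2 * P * R / (P + R)
= 2 * 0.7317 * 0.5769 / (0.7317 + 0.5769)
= 0.8443 / 1.3086
= 0.6452
As percentage: 64.5%

64.5


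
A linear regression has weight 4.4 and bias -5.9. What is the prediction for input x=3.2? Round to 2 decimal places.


y = 4.4 * 3.2 + (-5.9)
= 14.08 + (-5.9)
= 8.18

8.18


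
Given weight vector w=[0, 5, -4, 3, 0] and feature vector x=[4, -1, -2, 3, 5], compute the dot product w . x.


Element-wise products:
0 * 4 = 0
5 * -1 = -5
-4 * -2 = 8
3 * 3 = 9
0 * 5 = 0
Sum = 0 + -5 + 8 + 9 + 0
= 12

12


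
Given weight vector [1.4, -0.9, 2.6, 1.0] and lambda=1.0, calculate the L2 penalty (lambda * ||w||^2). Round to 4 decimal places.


Squaring each weight:
1.4^2 = 1.96
(-0.9)^2 = 0.81
2.6^2 = 6.76
1.0^2 = 1.0
Sum of squares = 10.53
Penalty = 1.0 * 10.53 = 10.5300

10.5300


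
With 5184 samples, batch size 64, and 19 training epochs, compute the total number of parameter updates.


Iterations per epoch = 5184 / 64 = 81
Total updates = iterations_per_epoch * epochs
= 81 * 19
= 1539

1539


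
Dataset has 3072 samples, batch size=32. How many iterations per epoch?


Iterations per epoch = dataset_size / batch_size
= 3072 / 32
= 96

96


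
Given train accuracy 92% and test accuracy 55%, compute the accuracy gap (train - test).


Gap = train_accuracy - test_accuracy
= 92 - 55
= 37%
This large gap strongly indicates overfitting.

37


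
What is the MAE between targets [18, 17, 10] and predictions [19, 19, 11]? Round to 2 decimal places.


Absolute errors: [1, 2, 1]
Sum of absolute errors = 4
MAE = 4 / 3 = 1.33

1.33


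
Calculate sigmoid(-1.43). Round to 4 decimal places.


sigmoid(z) = 1 / (1 + exp(-z))
exp(-(-1.43)) = exp(1.43) = 4.1787
1 + 4.1787 = 5.1787
1 / 5.1787 = 0.1931

0.1931


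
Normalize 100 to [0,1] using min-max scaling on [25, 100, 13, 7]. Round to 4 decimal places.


Min = 7, Max = 100
Range = 100 - 7 = 93
Scaled = (x - min) / (max - min)
= (100 - 7) / 93
= 93 / 93
= 1.0000

1.0000


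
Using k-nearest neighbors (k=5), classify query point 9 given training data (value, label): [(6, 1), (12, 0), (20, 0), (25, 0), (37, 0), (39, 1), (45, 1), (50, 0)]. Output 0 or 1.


Distances from query 9:
Point 12 (class 0): distance = 3
Point 6 (class 1): distance = 3
Point 20 (class 0): distance = 11
Point 25 (class 0): distance = 16
Point 37 (class 0): distance = 28
K=5 nearest neighbors: classes = [0, 1, 0, 0, 0]
Votes for class 1: 1 / 5
Majority vote => class 0

0


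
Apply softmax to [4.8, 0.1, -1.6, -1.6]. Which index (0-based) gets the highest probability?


Softmax is a monotonic transformation, so it preserves the argmax.
We need to find the index of the maximum logit.
Index 0: 4.8
Index 1: 0.1
Index 2: -1.6
Index 3: -1.6
Maximum logit = 4.8 at index 0

0


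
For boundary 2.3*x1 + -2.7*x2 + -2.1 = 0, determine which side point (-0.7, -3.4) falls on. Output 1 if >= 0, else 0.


Compute 2.3 * -0.7 + -2.7 * -3.4 + -2.1
= -1.61 + 9.18 + -2.1
= 5.47
Since 5.47 >= 0, the point is on the positive side.

1


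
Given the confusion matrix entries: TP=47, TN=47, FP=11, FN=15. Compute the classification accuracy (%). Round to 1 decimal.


Accuracy = (TP + TN) / (TP + TN + FP + FN) * 100
= (47 + 47) / (47 + 47 + 11 + 15)
= 94 / 120
= 0.7833
= 78.3%

78.3


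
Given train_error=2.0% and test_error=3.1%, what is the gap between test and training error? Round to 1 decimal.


Generalization gap = test_error - train_error
= 3.1 - 2.0
= 1.1%
A small gap suggests good generalization.

1.1


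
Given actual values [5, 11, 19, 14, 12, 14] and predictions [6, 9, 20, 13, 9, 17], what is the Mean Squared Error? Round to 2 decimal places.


Differences: [-1, 2, -1, 1, 3, -3]
Squared errors: [1, 4, 1, 1, 9, 9]
Sum of squared errors = 25
MSE = 25 / 6 = 4.17

4.17


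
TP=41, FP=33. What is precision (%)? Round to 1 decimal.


Precision = TP / (TP + FP) * 100
= 41 / (41 + 33)
= 41 / 74
= 0.5541
= 55.4%

55.4


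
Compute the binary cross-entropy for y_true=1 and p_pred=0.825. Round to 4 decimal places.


For y=1: Loss = -log(p)
= -log(0.825)
= -(-0.1924)
= 0.1924

0.1924


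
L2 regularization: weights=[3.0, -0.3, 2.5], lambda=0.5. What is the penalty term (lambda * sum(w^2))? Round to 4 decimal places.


Squaring each weight:
3.0^2 = 9.0
(-0.3)^2 = 0.09
2.5^2 = 6.25
Sum of squares = 15.34
Penalty = 0.5 * 15.34 = 7.6700

7.6700


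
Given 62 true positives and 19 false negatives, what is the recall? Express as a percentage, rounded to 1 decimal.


Recall = TP / (TP + FN) * 100
= 62 / (62 + 19)
= 62 / 81
= 0.7654
= 76.5%

76.5


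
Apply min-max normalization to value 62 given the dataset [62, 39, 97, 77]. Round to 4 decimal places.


Min = 39, Max = 97
Range = 97 - 39 = 58
Scaled = (x - min) / (max - min)
= (62 - 39) / 58
= 23 / 58
= 0.3966

0.3966


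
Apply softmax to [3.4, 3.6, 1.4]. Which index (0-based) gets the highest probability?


Softmax is a monotonic transformation, so it preserves the argmax.
We need to find the index of the maximum logit.
Index 0: 3.4
Index 1: 3.6
Index 2: 1.4
Maximum logit = 3.6 at index 1

1


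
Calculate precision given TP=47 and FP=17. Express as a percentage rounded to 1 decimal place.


Precision = TP / (TP + FP) * 100
= 47 / (47 + 17)
= 47 / 64
= 0.7344
= 73.4%

73.4


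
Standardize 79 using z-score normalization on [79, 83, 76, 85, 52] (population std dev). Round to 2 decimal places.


Mean = (79 + 83 + 76 + 85 + 52) / 5 = 75.0
Variance = sum((x_i - mean)^2) / n = 142.0
Std = sqrt(142.0) = 11.9164
Z = (x - mean) / std
= (79 - 75.0) / 11.9164
= 4.0 / 11.9164
= 0.34

0.34


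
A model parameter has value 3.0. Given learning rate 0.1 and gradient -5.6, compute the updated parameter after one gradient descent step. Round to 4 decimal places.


w_new = w_old - lr * gradient
= 3.0 - 0.1 * -5.6
= 3.0 - (-0.56)
= 3.5600

3.5600


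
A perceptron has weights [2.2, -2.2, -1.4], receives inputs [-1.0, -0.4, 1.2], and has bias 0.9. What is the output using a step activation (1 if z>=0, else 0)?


z = w . x + b
= 2.2*-1.0 + -2.2*-0.4 + -1.4*1.2 + 0.9
= -2.2 + 0.88 + -1.68 + 0.9
= -3.0 + 0.9
= -2.1
Since z = -2.1 < 0, output = 0

0


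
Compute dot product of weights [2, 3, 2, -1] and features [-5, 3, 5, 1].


Element-wise products:
2 * -5 = -10
3 * 3 = 9
2 * 5 = 10
-1 * 1 = -1
Sum = -10 + 9 + 10 + -1
= 8

8


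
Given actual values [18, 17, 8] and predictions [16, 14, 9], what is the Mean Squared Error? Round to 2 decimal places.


Differences: [2, 3, -1]
Squared errors: [4, 9, 1]
Sum of squared errors = 14
MSE = 14 / 3 = 4.67

4.67


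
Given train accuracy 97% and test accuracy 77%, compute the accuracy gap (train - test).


Gap = train_accuracy - test_accuracy
= 97 - 77
= 20%
This gap suggests the model is overfitting.

20


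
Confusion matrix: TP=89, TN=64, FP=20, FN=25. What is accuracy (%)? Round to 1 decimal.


Accuracy = (TP + TN) / (TP + TN + FP + FN) * 100
= (89 + 64) / (89 + 64 + 20 + 25)
= 153 / 198
= 0.7727
= 77.3%

77.3


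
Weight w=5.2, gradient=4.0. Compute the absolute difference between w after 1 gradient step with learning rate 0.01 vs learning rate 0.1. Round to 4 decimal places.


With lr=0.01: w_new = 5.2 - 0.01 * 4.0 = 5.16
With lr=0.1: w_new = 5.2 - 0.1 * 4.0 = 4.8
Absolute difference = |5.16 - 4.8|
= 0.3600

0.3600


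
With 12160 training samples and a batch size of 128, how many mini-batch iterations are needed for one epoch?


Iterations per epoch = dataset_size / batch_size
= 12160 / 128
= 95

95


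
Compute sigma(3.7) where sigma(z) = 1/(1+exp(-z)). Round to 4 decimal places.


sigmoid(z) = 1 / (1 + exp(-z))
exp(-(3.7)) = exp(-3.7) = 0.0247
1 + 0.0247 = 1.0247
1 / 1.0247 = 0.9759

0.9759


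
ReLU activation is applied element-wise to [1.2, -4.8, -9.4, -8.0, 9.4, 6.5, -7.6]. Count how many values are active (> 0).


ReLU(x) = max(0, x) for each element:
ReLU(1.2) = 1.2
ReLU(-4.8) = 0
ReLU(-9.4) = 0
ReLU(-8.0) = 0
ReLU(9.4) = 9.4
ReLU(6.5) = 6.5
ReLU(-7.6) = 0
Active neurons (>0): 3

3


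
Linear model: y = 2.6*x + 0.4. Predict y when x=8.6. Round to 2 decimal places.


y = 2.6 * 8.6 + (0.4)
= 22.36 + (0.4)
= 22.76

22.76


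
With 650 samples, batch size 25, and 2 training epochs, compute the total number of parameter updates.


Iterations per epoch = 650 / 25 = 26
Total updates = iterations_per_epoch * epochs
= 26 * 2
= 52

52


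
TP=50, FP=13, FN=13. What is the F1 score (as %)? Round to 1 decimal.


Precision = TP / (TP + FP) = 50 / 63 = 0.7937
Recall = TP / (TP + FN) = 50 / 63 = 0.7937
F1 = 2 * P * R / (P + R)
= 2 * 0.7937 * 0.7937 / (0.7937 + 0.7937)
= 1.2598 / 1.5873
= 0.7937
As percentage: 79.4%

79.4


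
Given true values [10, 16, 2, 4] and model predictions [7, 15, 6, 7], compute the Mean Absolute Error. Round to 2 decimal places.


Absolute errors: [3, 1, 4, 3]
Sum of absolute errors = 11
MAE = 11 / 4 = 2.75

2.75


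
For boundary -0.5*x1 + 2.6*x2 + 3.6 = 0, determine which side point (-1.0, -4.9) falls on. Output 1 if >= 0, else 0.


Compute -0.5 * -1.0 + 2.6 * -4.9 + 3.6
= 0.5 + -12.74 + 3.6
= -8.64
Since -8.64 < 0, the point is on the negative side.

0


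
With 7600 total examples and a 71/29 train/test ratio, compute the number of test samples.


Train samples = 7600 * 71% = 5396
Test samples = 7600 - 5396
= 2204

2204


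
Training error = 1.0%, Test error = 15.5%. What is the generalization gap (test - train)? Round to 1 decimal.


Generalization gap = test_error - train_error
= 15.5 - 1.0
= 14.5%
A large gap suggests overfitting.

14.5


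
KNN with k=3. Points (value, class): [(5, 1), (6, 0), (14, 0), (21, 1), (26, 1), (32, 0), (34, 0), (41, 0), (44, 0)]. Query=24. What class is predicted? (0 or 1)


Distances from query 24:
Point 26 (class 1): distance = 2
Point 21 (class 1): distance = 3
Point 32 (class 0): distance = 8
K=3 nearest neighbors: classes = [1, 1, 0]
Votes for class 1: 2 / 3
Majority vote => class 1

1


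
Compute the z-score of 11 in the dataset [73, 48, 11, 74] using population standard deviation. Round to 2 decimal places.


Mean = (73 + 48 + 11 + 74) / 4 = 51.5
Variance = sum((x_i - mean)^2) / n = 655.25
Std = sqrt(655.25) = 25.5979
Z = (x - mean) / std
= (11 - 51.5) / 25.5979
= -40.5 / 25.5979
= -1.58

-1.58


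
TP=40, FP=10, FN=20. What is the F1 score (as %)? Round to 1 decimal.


Precision = TP / (TP + FP) = 40 / 50 = 0.8
Recall = TP / (TP + FN) = 40 / 60 = 0.6667
F1 = 2 * P * R / (P + R)
= 2 * 0.8 * 0.6667 / (0.8 + 0.6667)
= 1.0667 / 1.4667
= 0.7273
As percentage: 72.7%

72.7


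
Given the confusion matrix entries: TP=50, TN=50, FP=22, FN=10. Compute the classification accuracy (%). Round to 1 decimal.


Accuracy = (TP + TN) / (TP + TN + FP + FN) * 100
= (50 + 50) / (50 + 50 + 22 + 10)
= 100 / 132
= 0.7576
= 75.8%

75.8


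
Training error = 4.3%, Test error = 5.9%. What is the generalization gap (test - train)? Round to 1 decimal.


Generalization gap = test_error - train_error
= 5.9 - 4.3
= 1.6%
A small gap suggests good generalization.

1.6


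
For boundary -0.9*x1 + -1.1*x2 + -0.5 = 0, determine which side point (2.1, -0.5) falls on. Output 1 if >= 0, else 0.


Compute -0.9 * 2.1 + -1.1 * -0.5 + -0.5
= -1.89 + 0.55 + -0.5
= -1.84
Since -1.84 < 0, the point is on the negative side.

0


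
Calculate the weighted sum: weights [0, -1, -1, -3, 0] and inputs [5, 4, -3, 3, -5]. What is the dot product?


Element-wise products:
0 * 5 = 0
-1 * 4 = -4
-1 * -3 = 3
-3 * 3 = -9
0 * -5 = 0
Sum = 0 + -4 + 3 + -9 + 0
= -10

-10


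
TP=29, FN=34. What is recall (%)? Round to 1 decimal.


Recall = TP / (TP + FN) * 100
= 29 / (29 + 34)
= 29 / 63
= 0.4603
= 46.0%

46.0


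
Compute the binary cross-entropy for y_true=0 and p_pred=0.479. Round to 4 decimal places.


For y=0: Loss = -log(1-p)
= -log(1 - 0.479)
= -log(0.521)
= -(-0.652)
= 0.6520

0.6520


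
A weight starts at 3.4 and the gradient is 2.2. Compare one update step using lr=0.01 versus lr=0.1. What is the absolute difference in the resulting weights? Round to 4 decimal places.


With lr=0.01: w_new = 3.4 - 0.01 * 2.2 = 3.378
With lr=0.1: w_new = 3.4 - 0.1 * 2.2 = 3.18
Absolute difference = |3.378 - 3.18|
= 0.1980

0.1980


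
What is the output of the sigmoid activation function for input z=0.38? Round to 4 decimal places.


sigmoid(z) = 1 / (1 + exp(-z))
exp(-(0.38)) = exp(-0.38) = 0.6839
1 + 0.6839 = 1.6839
1 / 1.6839 = 0.5939

0.5939


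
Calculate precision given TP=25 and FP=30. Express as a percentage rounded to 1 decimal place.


Precision = TP / (TP + FP) * 100
= 25 / (25 + 30)
= 25 / 55
= 0.4545
= 45.5%

45.5


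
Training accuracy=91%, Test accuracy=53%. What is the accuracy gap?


Gap = train_accuracy - test_accuracy
= 91 - 53
= 38%
This large gap strongly indicates overfitting.

38


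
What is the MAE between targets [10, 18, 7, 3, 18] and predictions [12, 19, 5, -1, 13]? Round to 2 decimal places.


Absolute errors: [2, 1, 2, 4, 5]
Sum of absolute errors = 14
MAE = 14 / 5 = 2.80

2.80


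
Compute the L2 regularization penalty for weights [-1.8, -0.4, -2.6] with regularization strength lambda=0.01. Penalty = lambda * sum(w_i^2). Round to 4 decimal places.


Squaring each weight:
(-1.8)^2 = 3.24
(-0.4)^2 = 0.16
(-2.6)^2 = 6.76
Sum of squares = 10.16
Penalty = 0.01 * 10.16 = 0.1016

0.1016


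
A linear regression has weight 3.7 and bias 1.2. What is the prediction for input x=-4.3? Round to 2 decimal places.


y = 3.7 * -4.3 + (1.2)
= -15.91 + (1.2)
= -14.71

-14.71


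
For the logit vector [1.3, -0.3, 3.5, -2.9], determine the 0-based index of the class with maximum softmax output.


Softmax is a monotonic transformation, so it preserves the argmax.
We need to find the index of the maximum logit.
Index 0: 1.3
Index 1: -0.3
Index 2: 3.5
Index 3: -2.9
Maximum logit = 3.5 at index 2

2


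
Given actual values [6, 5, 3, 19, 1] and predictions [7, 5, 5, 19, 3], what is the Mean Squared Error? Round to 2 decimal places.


Differences: [-1, 0, -2, 0, -2]
Squared errors: [1, 0, 4, 0, 4]
Sum of squared errors = 9
MSE = 9 / 5 = 1.80

1.80


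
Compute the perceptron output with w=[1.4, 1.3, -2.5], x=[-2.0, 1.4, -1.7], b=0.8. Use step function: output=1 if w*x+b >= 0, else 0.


z = w . x + b
= 1.4*-2.0 + 1.3*1.4 + -2.5*-1.7 + 0.8
= -2.8 + 1.82 + 4.25 + 0.8
= 3.27 + 0.8
= 4.07
Since z = 4.07 >= 0, output = 1

1


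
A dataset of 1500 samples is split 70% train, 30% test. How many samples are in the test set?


Train samples = 1500 * 70% = 1050
Test samples = 1500 - 1050
= 450

450


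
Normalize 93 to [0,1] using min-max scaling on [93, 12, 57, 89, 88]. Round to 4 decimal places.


Min = 12, Max = 93
Range = 93 - 12 = 81
Scaled = (x - min) / (max - min)
= (93 - 12) / 81
= 81 / 81
= 1.0000

1.0000


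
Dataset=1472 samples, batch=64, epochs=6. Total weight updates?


Iterations per epoch = 1472 / 64 = 23
Total updates = iterations_per_epoch * epochs
= 23 * 6
= 138

138


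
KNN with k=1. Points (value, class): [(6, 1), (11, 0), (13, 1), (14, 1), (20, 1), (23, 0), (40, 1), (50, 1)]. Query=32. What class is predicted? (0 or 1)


Distances from query 32:
Point 40 (class 1): distance = 8
K=1 nearest neighbors: classes = [1]
Votes for class 1: 1 / 1
Majority vote => class 1

1


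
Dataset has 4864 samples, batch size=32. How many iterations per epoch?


Iterations per epoch = dataset_size / batch_size
= 4864 / 32
= 152

152


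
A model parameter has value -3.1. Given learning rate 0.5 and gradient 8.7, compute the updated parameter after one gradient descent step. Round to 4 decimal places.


w_new = w_old - lr * gradient
= -3.1 - 0.5 * 8.7
= -3.1 - (4.35)
= -7.4500

-7.4500


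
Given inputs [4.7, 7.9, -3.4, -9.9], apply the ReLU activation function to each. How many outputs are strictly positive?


ReLU(x) = max(0, x) for each element:
ReLU(4.7) = 4.7
ReLU(7.9) = 7.9
ReLU(-3.4) = 0
ReLU(-9.9) = 0
Active neurons (>0): 2

2


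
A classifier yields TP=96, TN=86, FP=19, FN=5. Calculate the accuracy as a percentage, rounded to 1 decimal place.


Accuracy = (TP + TN) / (TP + TN + FP + FN) * 100
= (96 + 86) / (96 + 86 + 19 + 5)
= 182 / 206
= 0.8835
= 88.3%

88.3


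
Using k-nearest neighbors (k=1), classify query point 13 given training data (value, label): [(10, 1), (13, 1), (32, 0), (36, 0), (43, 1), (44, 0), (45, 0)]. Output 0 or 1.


Distances from query 13:
Point 13 (class 1): distance = 0
K=1 nearest neighbors: classes = [1]
Votes for class 1: 1 / 1
Majority vote => class 1

1


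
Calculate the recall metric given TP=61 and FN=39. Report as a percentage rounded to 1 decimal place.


Recall = TP / (TP + FN) * 100
= 61 / (61 + 39)
= 61 / 100
= 0.61
= 61.0%

61.0


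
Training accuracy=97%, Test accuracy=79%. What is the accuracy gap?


Gap = train_accuracy - test_accuracy
= 97 - 79
= 18%
This gap suggests the model is overfitting.

18


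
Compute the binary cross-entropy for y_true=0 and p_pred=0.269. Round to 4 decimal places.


For y=0: Loss = -log(1-p)
= -log(1 - 0.269)
= -log(0.731)
= -(-0.3133)
= 0.3133

0.3133


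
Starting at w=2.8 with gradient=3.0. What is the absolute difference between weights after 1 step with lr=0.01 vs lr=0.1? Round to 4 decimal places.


With lr=0.01: w_new = 2.8 - 0.01 * 3.0 = 2.77
With lr=0.1: w_new = 2.8 - 0.1 * 3.0 = 2.5
Absolute difference = |2.77 - 2.5|
= 0.2700

0.2700


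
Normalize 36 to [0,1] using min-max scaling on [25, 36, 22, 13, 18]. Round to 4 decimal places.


Min = 13, Max = 36
Range = 36 - 13 = 23
Scaled = (x - min) / (max - min)
= (36 - 13) / 23
= 23 / 23
= 1.0000

1.0000


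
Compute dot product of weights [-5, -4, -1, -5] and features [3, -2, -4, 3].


Element-wise products:
-5 * 3 = -15
-4 * -2 = 8
-1 * -4 = 4
-5 * 3 = -15
Sum = -15 + 8 + 4 + -15
= -18

-18


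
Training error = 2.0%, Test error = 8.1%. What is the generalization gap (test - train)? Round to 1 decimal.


Generalization gap = test_error - train_error
= 8.1 - 2.0
= 6.1%
A moderate gap.

6.1


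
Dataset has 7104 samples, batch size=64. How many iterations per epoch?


Iterations per epoch = dataset_size / batch_size
= 7104 / 64
= 111

111


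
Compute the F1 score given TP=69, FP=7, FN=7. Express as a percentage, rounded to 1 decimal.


Precision = TP / (TP + FP) = 69 / 76 = 0.9079
Recall = TP / (TP + FN) = 69 / 76 = 0.9079
F1 = 2 * P * R / (P + R)
= 2 * 0.9079 * 0.9079 / (0.9079 + 0.9079)
= 1.6485 / 1.8158
= 0.9079
As percentage: 90.8%

90.8
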